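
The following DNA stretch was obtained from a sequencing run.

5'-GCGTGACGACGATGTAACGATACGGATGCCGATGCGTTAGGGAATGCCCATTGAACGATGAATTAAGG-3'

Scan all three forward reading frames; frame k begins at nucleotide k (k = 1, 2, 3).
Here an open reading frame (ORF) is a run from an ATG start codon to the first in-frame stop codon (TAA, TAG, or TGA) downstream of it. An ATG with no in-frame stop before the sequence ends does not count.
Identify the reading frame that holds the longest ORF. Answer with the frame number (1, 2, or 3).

2

Frame 1: GCG TGA CGA CGA TGT AAC GAT ACG GAT GCC GAT GCG TTA GGG AAT GCC CAT TGA ACG ATG AAT TAA — ATG at 58, stop TAA at 64 → 9 nt.
Frame 2: CGT GAC GAC GAT GTA ACG ATA CGG ATG CCG ATG CGT TAG GGA ATG CCC ATT GAA CGA TGA ATT AAG — ATG at 26, stop TAG at 38 → 15 nt; ATG at 32, stop TAG at 38 → 9 nt; ATG at 44, stop TGA at 59 → 18 nt.
Frame 3: GTG ACG ACG ATG TAA CGA TAC GGA TGC CGA TGC GTT AGG GAA TGC CCA TTG AAC GAT GAA TTA AGG — ATG at 12, stop TAA at 15 → 6 nt.
Longest ORF is 18 nt in frame 2 (positions 44–61).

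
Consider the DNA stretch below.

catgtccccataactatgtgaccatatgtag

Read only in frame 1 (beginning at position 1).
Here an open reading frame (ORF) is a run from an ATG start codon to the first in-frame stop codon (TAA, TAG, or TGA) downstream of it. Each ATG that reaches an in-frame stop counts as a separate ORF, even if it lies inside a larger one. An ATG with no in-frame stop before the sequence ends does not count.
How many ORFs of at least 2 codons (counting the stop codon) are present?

Frame 1: CAT GTC CCC ATA ACT ATG TGA CCA TAT GTA — ATG at 16, stop TGA at 19 → 6 nt.
ORFs ≥ 2 codons: frame 1 16–21 (2 codons). Count = 1.

1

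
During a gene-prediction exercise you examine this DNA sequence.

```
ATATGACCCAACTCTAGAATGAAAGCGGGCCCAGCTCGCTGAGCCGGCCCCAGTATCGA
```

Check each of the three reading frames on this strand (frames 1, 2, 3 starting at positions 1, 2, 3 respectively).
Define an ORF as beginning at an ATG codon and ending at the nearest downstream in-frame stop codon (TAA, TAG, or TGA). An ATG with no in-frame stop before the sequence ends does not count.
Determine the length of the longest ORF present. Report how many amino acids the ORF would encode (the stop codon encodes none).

7

Frame 1: ATA TGA CCC AAC TCT AGA ATG AAA GCG GGC CCA GCT CGC TGA GCC GGC CCC AGT ATC — ATG at 19, stop TGA at 40 → 24 nt.
Frame 2: TAT GAC CCA ACT CTA GAA TGA AAG CGG GCC CAG CTC GCT GAG CCG GCC CCA GTA TCG — no ATG→stop ORF.
Frame 3: ATG ACC CAA CTC TAG AAT GAA AGC GGG CCC AGC TCG CTG AGC CGG CCC CAG TAT CGA — ATG at 3, stop TAG at 15 → 15 nt.
Longest: frame 1, positions 19–42, 24 nt = 8 codons = 7 aa. → 7 amino acids.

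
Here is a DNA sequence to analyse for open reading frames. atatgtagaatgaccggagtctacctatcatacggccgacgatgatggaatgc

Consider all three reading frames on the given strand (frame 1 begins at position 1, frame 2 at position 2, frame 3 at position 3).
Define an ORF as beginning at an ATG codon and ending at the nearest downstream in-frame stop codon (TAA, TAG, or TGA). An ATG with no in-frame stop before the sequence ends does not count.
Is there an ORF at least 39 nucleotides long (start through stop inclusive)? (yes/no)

no

Frame 1: ATA TGT AGA ATG ACC GGA GTC TAC CTA TCA TAC GGC CGA CGA TGA TGG AAT — ATG at 10, stop TGA at 43 → 36 nt.
Frame 2: TAT GTA GAA TGA CCG GAG TCT ACC TAT CAT ACG GCC GAC GAT GAT GGA ATG — no ATG→stop ORF.
Frame 3: ATG TAG AAT GAC CGG AGT CTA CCT ATC ATA CGG CCG ACG ATG ATG GAA TGC — ATG at 3, stop TAG at 6 → 6 nt.
Largest ORF found is 36 nucleotides < 39, so no.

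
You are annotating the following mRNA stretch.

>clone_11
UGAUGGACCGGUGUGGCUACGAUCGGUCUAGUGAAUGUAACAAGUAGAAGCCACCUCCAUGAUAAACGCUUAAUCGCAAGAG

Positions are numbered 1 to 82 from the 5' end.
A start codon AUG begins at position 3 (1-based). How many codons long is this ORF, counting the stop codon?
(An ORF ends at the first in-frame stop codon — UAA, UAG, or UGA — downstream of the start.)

15

Codons from position 3: AUG (3–5), GAC (6–8), CGG (9–11), UGU (12–14), GGC (15–17), UAC (18–20), GAU (21–23), CGG (24–26), UCU (27–29), AGU (30–32), GAA (33–35), UGU (36–38), AAC (39–41), AAG (42–44), UAG (45–47).
UAG is the first in-frame stop; that's 15 codons including the stop.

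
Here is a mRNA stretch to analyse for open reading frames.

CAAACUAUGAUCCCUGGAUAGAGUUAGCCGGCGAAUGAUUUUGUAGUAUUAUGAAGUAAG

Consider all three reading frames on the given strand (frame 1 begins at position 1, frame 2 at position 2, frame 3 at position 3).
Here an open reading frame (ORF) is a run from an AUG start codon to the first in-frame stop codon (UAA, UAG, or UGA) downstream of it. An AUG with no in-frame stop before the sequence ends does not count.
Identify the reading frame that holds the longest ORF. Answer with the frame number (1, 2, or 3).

Frame 1: CAA ACU AUG AUC CCU GGA UAG AGU UAG CCG GCG AAU GAU UUU GUA GUA UUA UGA AGU AAG — AUG at 7, stop UAG at 19 → 15 nt.
Frame 2: AAA CUA UGA UCC CUG GAU AGA GUU AGC CGG CGA AUG AUU UUG UAG UAU UAU GAA GUA — AUG at 35, stop UAG at 44 → 12 nt.
Frame 3: AAC UAU GAU CCC UGG AUA GAG UUA GCC GGC GAA UGA UUU UGU AGU AUU AUG AAG UAA — AUG at 51, stop UAA at 57 → 9 nt.
Longest ORF is 15 nt in frame 1 (positions 7–21).

1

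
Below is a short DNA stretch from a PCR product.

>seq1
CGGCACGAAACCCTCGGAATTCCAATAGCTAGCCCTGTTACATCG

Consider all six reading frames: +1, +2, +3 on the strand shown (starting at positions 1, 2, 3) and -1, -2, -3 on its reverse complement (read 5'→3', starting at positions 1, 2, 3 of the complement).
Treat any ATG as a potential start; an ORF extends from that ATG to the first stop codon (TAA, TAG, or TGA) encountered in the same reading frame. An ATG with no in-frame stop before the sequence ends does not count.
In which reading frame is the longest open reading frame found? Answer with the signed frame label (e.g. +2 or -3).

Reverse complement (5'→3'): CGATGTAACAGGGCTAGCTATTGGAATTCCGAGGGTTTCGTGCCG
Frame +1: CGG CAC GAA ACC CTC GGA ATT CCA ATA GCT AGC CCT GTT ACA TCG — no ATG→stop ORF.
Frame +2: GGC ACG AAA CCC TCG GAA TTC CAA TAG CTA GCC CTG TTA CAT — no ATG→stop ORF.
Frame +3: GCA CGA AAC CCT CGG AAT TCC AAT AGC TAG CCC TGT TAC ATC — no ATG→stop ORF.
Frame -1: CGA TGT AAC AGG GCT AGC TAT TGG AAT TCC GAG GGT TTC GTG CCG — no ATG→stop ORF.
Frame -2: GAT GTA ACA GGG CTA GCT ATT GGA ATT CCG AGG GTT TCG TGC — no ATG→stop ORF.
Frame -3: ATG TAA CAG GGC TAG CTA TTG GAA TTC CGA GGG TTT CGT GCC — ATG at 3, stop TAA at 6 → 6 nt.
Longest ORF is 6 nt in frame -3 (positions 3–8).

-3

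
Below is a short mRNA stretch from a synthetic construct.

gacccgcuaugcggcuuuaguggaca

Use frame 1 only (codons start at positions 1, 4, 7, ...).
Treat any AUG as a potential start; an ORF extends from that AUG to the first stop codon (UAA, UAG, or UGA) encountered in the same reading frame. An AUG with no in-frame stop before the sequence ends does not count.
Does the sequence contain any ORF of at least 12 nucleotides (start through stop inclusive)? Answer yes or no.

Frame 1: GAC CCG CUA UGC GGC UUU AGU GGA — no AUG→stop ORF.
Largest ORF found is 0 nucleotides < 12, so no.

no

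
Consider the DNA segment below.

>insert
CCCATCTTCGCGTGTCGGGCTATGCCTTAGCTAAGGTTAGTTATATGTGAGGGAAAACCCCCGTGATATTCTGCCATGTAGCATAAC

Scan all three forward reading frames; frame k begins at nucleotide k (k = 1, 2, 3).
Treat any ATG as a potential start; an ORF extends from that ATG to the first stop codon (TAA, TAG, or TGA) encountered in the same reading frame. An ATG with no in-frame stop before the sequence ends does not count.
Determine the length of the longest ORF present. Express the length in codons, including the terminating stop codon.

Frame 1: CCC ATC TTC GCG TGT CGG GCT ATG CCT TAG CTA AGG TTA GTT ATA TGT GAG GGA AAA CCC CCG TGA TAT TCT GCC ATG TAG CAT AAC — ATG at 22, stop TAG at 28 → 9 nt; ATG at 76, stop TAG at 79 → 6 nt.
Frame 2: CCA TCT TCG CGT GTC GGG CTA TGC CTT AGC TAA GGT TAG TTA TAT GTG AGG GAA AAC CCC CGT GAT ATT CTG CCA TGT AGC ATA — no ATG→stop ORF.
Frame 3: CAT CTT CGC GTG TCG GGC TAT GCC TTA GCT AAG GTT AGT TAT ATG TGA GGG AAA ACC CCC GTG ATA TTC TGC CAT GTA GCA TAA — ATG at 45, stop TGA at 48 → 6 nt.
Longest: frame 1, positions 22–30, 9 nt = 3 codons = 2 aa. → 3 codons.

3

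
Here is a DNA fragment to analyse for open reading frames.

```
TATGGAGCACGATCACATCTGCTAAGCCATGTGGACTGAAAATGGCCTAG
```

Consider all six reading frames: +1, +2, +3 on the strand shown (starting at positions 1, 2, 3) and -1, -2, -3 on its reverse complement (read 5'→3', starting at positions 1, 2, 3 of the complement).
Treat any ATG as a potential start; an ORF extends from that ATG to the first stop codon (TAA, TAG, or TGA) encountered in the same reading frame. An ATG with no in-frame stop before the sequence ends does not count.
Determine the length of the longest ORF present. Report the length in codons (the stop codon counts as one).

Reverse complement (5'→3'): CTAGGCCATTTTCAGTCCACATGGCTTAGCAGATGTGATCGTGCTCCATA
Frame +1: TAT GGA GCA CGA TCA CAT CTG CTA AGC CAT GTG GAC TGA AAA TGG CCT — no ATG→stop ORF.
Frame +2: ATG GAG CAC GAT CAC ATC TGC TAA GCC ATG TGG ACT GAA AAT GGC CTA — ATG at 2, stop TAA at 23 → 24 nt.
Frame +3: TGG AGC ACG ATC ACA TCT GCT AAG CCA TGT GGA CTG AAA ATG GCC TAG — ATG at 42, stop TAG at 48 → 9 nt.
Frame -1: CTA GGC CAT TTT CAG TCC ACA TGG CTT AGC AGA TGT GAT CGT GCT CCA — no ATG→stop ORF.
Frame -2: TAG GCC ATT TTC AGT CCA CAT GGC TTA GCA GAT GTG ATC GTG CTC CAT — no ATG→stop ORF.
Frame -3: AGG CCA TTT TCA GTC CAC ATG GCT TAG CAG ATG TGA TCG TGC TCC ATA — ATG at 21, stop TAG at 27 → 9 nt; ATG at 33, stop TGA at 36 → 6 nt.
Longest: frame +2, positions 2–25, 24 nt = 8 codons = 7 aa. → 8 codons.

8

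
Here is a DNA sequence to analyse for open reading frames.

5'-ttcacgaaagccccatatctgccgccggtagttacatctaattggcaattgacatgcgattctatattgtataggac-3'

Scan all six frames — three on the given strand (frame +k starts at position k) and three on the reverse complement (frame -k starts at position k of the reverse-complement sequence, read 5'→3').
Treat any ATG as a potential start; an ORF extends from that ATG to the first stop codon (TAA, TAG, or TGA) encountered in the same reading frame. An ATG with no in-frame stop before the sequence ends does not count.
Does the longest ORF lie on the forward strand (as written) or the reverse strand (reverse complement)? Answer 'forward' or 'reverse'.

forward

Reverse complement (5'→3'): GTCCTATACAATATAGAATCGCATGTCAATTGCCAATTAGATGTAACTACCGGCGGCAGATATGGGGCTTTCGTGAA
Frame +1: TTC ACG AAA GCC CCA TAT CTG CCG CCG GTA GTT ACA TCT AAT TGG CAA TTG ACA TGC GAT TCT ATA TTG TAT AGG — no ATG→stop ORF.
Frame +2: TCA CGA AAG CCC CAT ATC TGC CGC CGG TAG TTA CAT CTA ATT GGC AAT TGA CAT GCG ATT CTA TAT TGT ATA GGA — no ATG→stop ORF.
Frame +3: CAC GAA AGC CCC ATA TCT GCC GCC GGT AGT TAC ATC TAA TTG GCA ATT GAC ATG CGA TTC TAT ATT GTA TAG GAC — ATG at 54, stop TAG at 72 → 21 nt.
Frame -1: GTC CTA TAC AAT ATA GAA TCG CAT GTC AAT TGC CAA TTA GAT GTA ACT ACC GGC GGC AGA TAT GGG GCT TTC GTG — no ATG→stop ORF.
Frame -2: TCC TAT ACA ATA TAG AAT CGC ATG TCA ATT GCC AAT TAG ATG TAA CTA CCG GCG GCA GAT ATG GGG CTT TCG TGA — ATG at 23, stop TAG at 38 → 18 nt; ATG at 41, stop TAA at 44 → 6 nt; ATG at 62, stop TGA at 74 → 15 nt.
Frame -3: CCT ATA CAA TAT AGA ATC GCA TGT CAA TTG CCA ATT AGA TGT AAC TAC CGG CGG CAG ATA TGG GGC TTT CGT GAA — no ATG→stop ORF.
Forward-strand max 21 nt; reverse-strand max 18 nt. The forward strand has the longer ORF.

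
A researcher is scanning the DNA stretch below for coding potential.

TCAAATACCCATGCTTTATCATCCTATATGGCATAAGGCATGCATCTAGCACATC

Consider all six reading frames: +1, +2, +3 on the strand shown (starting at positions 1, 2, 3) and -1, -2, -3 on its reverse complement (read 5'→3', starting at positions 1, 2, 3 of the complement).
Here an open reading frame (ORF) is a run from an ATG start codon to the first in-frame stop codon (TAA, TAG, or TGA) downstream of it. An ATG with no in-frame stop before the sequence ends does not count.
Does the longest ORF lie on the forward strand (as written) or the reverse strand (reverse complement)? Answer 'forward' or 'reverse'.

forward

Reverse complement (5'→3'): GATGTGCTAGATGCATGCCTTATGCCATATAGGATGATAAAGCATGGGTATTTGA
Frame +1: TCA AAT ACC CAT GCT TTA TCA TCC TAT ATG GCA TAA GGC ATG CAT CTA GCA CAT — ATG at 28, stop TAA at 34 → 9 nt.
Frame +2: CAA ATA CCC ATG CTT TAT CAT CCT ATA TGG CAT AAG GCA TGC ATC TAG CAC ATC — ATG at 11, stop TAG at 47 → 39 nt.
Frame +3: AAA TAC CCA TGC TTT ATC ATC CTA TAT GGC ATA AGG CAT GCA TCT AGC ACA — no ATG→stop ORF.
Frame -1: GAT GTG CTA GAT GCA TGC CTT ATG CCA TAT AGG ATG ATA AAG CAT GGG TAT TTG — no ATG→stop ORF.
Frame -2: ATG TGC TAG ATG CAT GCC TTA TGC CAT ATA GGA TGA TAA AGC ATG GGT ATT TGA — ATG at 2, stop TAG at 8 → 9 nt; ATG at 11, stop TGA at 35 → 27 nt; ATG at 44, stop TGA at 53 → 12 nt.
Frame -3: TGT GCT AGA TGC ATG CCT TAT GCC ATA TAG GAT GAT AAA GCA TGG GTA TTT — ATG at 15, stop TAG at 30 → 18 nt.
Forward-strand max 39 nt; reverse-strand max 27 nt. The forward strand has the longer ORF.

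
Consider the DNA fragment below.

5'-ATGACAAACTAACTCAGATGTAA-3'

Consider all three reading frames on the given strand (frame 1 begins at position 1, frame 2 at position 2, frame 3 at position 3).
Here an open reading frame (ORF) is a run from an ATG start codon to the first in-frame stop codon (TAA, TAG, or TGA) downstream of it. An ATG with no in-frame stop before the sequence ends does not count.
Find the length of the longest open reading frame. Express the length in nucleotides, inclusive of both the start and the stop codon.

12

Frame 1: ATG ACA AAC TAA CTC AGA TGT — ATG at 1, stop TAA at 10 → 12 nt.
Frame 2: TGA CAA ACT AAC TCA GAT GTA — no ATG→stop ORF.
Frame 3: GAC AAA CTA ACT CAG ATG TAA — ATG at 18, stop TAA at 21 → 6 nt.
Longest: frame 1, positions 1–12, 12 nt = 4 codons = 3 aa. → 12 nucleotides.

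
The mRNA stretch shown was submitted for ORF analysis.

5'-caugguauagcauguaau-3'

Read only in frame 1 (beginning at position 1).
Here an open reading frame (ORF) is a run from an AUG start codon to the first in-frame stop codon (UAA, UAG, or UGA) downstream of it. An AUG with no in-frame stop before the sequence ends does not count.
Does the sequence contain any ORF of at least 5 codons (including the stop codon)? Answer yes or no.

no

Frame 1: CAU GGU AUA GCA UGU AAU — no AUG→stop ORF.
Largest ORF found is 0 codons < 5, so no.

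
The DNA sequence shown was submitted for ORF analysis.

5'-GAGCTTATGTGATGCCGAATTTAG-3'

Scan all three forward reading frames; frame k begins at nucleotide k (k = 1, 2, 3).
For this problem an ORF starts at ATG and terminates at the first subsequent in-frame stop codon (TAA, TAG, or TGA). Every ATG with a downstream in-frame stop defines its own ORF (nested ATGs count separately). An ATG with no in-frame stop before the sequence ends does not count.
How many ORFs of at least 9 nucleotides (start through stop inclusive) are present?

Frame 1: GAG CTT ATG TGA TGC CGA ATT TAG — ATG at 7, stop TGA at 10 → 6 nt.
Frame 2: AGC TTA TGT GAT GCC GAA TTT — no ATG→stop ORF.
Frame 3: GCT TAT GTG ATG CCG AAT TTA — no ATG→stop ORF.
No ORF reaches 9 nucleotides. Count = 0.

0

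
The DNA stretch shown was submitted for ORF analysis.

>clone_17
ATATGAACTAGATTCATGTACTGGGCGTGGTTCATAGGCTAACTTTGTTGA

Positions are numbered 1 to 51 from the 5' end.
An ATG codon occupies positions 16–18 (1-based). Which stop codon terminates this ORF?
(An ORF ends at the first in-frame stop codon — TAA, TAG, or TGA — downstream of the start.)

Codons from position 16: ATG (16–18), TAC (19–21), TGG (22–24), GCG (25–27), TGG (28–30), TTC (31–33), ATA (34–36), GGC (37–39), TAA (40–42).
The first in-frame stop codon is TAA.

TAA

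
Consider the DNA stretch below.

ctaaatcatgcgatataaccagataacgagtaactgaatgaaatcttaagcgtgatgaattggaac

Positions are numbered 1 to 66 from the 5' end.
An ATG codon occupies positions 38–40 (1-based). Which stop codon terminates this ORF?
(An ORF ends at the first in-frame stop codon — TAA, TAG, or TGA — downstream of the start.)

TAA

Codons from position 38: ATG (38–40), AAA (41–43), TCT (44–46), TAA (47–49).
The first in-frame stop codon is TAA.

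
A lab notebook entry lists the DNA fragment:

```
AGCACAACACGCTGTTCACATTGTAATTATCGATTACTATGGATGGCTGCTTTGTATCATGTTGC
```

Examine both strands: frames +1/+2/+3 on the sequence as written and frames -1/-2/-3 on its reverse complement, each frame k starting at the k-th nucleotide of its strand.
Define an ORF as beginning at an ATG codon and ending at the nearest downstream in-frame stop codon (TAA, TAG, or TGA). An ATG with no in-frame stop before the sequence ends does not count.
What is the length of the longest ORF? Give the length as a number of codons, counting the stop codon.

8

Reverse complement (5'→3'): GCAACATGATACAAAGCAGCCATCCATAGTAATCGATAATTACAATGTGAACAGCGTGTTGTGCT
Frame +1: AGC ACA ACA CGC TGT TCA CAT TGT AAT TAT CGA TTA CTA TGG ATG GCT GCT TTG TAT CAT GTT — no ATG→stop ORF.
Frame +2: GCA CAA CAC GCT GTT CAC ATT GTA ATT ATC GAT TAC TAT GGA TGG CTG CTT TGT ATC ATG TTG — no ATG→stop ORF.
Frame +3: CAC AAC ACG CTG TTC ACA TTG TAA TTA TCG ATT ACT ATG GAT GGC TGC TTT GTA TCA TGT TGC — no ATG→stop ORF.
Frame -1: GCA ACA TGA TAC AAA GCA GCC ATC CAT AGT AAT CGA TAA TTA CAA TGT GAA CAG CGT GTT GTG — no ATG→stop ORF.
Frame -2: CAA CAT GAT ACA AAG CAG CCA TCC ATA GTA ATC GAT AAT TAC AAT GTG AAC AGC GTG TTG TGC — no ATG→stop ORF.
Frame -3: AAC ATG ATA CAA AGC AGC CAT CCA TAG TAA TCG ATA ATT ACA ATG TGA ACA GCG TGT TGT GCT — ATG at 6, stop TAG at 27 → 24 nt; ATG at 45, stop TGA at 48 → 6 nt.
Longest: frame -3, positions 6–29, 24 nt = 8 codons = 7 aa. → 8 codons.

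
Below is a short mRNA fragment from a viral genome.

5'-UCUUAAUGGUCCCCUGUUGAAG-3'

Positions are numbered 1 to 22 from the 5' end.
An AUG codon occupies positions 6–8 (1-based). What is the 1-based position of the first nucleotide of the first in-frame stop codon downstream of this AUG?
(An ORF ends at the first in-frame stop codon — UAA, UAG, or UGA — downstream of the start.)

18

Codons from position 6: AUG (6–8), GUC (9–11), CCC (12–14), UGU (15–17), UGA (18–20).
UGA is a stop codon; it begins at position 18.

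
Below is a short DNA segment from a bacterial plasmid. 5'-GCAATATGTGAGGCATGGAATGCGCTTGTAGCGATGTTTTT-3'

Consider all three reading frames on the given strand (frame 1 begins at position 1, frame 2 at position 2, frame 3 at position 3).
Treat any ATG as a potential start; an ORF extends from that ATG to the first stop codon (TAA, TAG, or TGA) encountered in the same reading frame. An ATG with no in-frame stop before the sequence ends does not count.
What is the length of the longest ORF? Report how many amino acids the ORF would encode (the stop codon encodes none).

3

Frame 1: GCA ATA TGT GAG GCA TGG AAT GCG CTT GTA GCG ATG TTT — no ATG→stop ORF.
Frame 2: CAA TAT GTG AGG CAT GGA ATG CGC TTG TAG CGA TGT TTT — ATG at 20, stop TAG at 29 → 12 nt.
Frame 3: AAT ATG TGA GGC ATG GAA TGC GCT TGT AGC GAT GTT TTT — ATG at 6, stop TGA at 9 → 6 nt.
Longest: frame 2, positions 20–31, 12 nt = 4 codons = 3 aa. → 3 amino acids.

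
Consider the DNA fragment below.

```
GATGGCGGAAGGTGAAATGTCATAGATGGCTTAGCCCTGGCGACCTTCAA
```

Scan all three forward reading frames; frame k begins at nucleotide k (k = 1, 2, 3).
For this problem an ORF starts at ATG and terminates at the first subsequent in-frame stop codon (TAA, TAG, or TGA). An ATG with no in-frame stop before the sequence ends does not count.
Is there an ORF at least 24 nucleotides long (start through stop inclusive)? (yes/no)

Frame 1: GAT GGC GGA AGG TGA AAT GTC ATA GAT GGC TTA GCC CTG GCG ACC TTC — no ATG→stop ORF.
Frame 2: ATG GCG GAA GGT GAA ATG TCA TAG ATG GCT TAG CCC TGG CGA CCT TCA — ATG at 2, stop TAG at 23 → 24 nt; ATG at 17, stop TAG at 23 → 9 nt; ATG at 26, stop TAG at 32 → 9 nt.
Frame 3: TGG CGG AAG GTG AAA TGT CAT AGA TGG CTT AGC CCT GGC GAC CTT CAA — no ATG→stop ORF.
Frame 2 has an ORF of 24 nucleotides (positions 2–25) ≥ 24, so yes.

yes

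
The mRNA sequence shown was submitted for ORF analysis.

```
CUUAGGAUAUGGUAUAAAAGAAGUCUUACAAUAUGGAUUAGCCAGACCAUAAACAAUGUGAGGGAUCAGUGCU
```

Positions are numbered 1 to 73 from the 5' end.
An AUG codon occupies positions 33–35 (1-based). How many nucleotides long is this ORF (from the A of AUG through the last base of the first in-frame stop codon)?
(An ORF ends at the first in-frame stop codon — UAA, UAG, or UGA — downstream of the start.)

Codons from position 33: AUG (33–35), GAU (36–38), UAG (39–41).
UAG is the first in-frame stop; ORF spans 33–41, 9 nucleotides.

9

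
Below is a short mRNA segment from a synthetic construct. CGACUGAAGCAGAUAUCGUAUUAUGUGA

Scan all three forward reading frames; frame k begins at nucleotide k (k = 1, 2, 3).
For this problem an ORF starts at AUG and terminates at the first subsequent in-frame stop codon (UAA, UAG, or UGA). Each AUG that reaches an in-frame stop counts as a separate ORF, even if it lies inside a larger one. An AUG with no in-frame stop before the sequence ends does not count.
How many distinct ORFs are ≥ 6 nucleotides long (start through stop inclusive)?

1

Frame 1: CGA CUG AAG CAG AUA UCG UAU UAU GUG — no AUG→stop ORF.
Frame 2: GAC UGA AGC AGA UAU CGU AUU AUG UGA — AUG at 23, stop UGA at 26 → 6 nt.
Frame 3: ACU GAA GCA GAU AUC GUA UUA UGU — no AUG→stop ORF.
ORFs ≥ 6 nucleotides: frame 2 23–28 (6 nucleotides). Count = 1.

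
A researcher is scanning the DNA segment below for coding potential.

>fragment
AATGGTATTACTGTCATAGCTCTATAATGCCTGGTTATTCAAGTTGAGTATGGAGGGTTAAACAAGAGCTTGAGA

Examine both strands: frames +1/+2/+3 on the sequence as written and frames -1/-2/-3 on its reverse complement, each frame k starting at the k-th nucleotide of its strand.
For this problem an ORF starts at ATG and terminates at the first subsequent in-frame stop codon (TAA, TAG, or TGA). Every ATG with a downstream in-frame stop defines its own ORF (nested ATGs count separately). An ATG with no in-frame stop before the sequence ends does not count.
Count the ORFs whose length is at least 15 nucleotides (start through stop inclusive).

Reverse complement (5'→3'): TCTCAAGCTCTTGTTTAACCCTCCATACTCAACTTGAATAACCAGGCATTATAGAGCTATGACAGTAATACCATT
Frame +1: AAT GGT ATT ACT GTC ATA GCT CTA TAA TGC CTG GTT ATT CAA GTT GAG TAT GGA GGG TTA AAC AAG AGC TTG AGA — no ATG→stop ORF.
Frame +2: ATG GTA TTA CTG TCA TAG CTC TAT AAT GCC TGG TTA TTC AAG TTG AGT ATG GAG GGT TAA ACA AGA GCT TGA — ATG at 2, stop TAG at 17 → 18 nt; ATG at 50, stop TAA at 59 → 12 nt.
Frame +3: TGG TAT TAC TGT CAT AGC TCT ATA ATG CCT GGT TAT TCA AGT TGA GTA TGG AGG GTT AAA CAA GAG CTT GAG — ATG at 27, stop TGA at 45 → 21 nt.
Frame -1: TCT CAA GCT CTT GTT TAA CCC TCC ATA CTC AAC TTG AAT AAC CAG GCA TTA TAG AGC TAT GAC AGT AAT ACC ATT — no ATG→stop ORF.
Frame -2: CTC AAG CTC TTG TTT AAC CCT CCA TAC TCA ACT TGA ATA ACC AGG CAT TAT AGA GCT ATG ACA GTA ATA CCA — no ATG→stop ORF.
Frame -3: TCA AGC TCT TGT TTA ACC CTC CAT ACT CAA CTT GAA TAA CCA GGC ATT ATA GAG CTA TGA CAG TAA TAC CAT — no ATG→stop ORF.
ORFs ≥ 15 nucleotides: frame +2 2–19 (18 nucleotides), frame +3 27–47 (21 nucleotides). Count = 2.

2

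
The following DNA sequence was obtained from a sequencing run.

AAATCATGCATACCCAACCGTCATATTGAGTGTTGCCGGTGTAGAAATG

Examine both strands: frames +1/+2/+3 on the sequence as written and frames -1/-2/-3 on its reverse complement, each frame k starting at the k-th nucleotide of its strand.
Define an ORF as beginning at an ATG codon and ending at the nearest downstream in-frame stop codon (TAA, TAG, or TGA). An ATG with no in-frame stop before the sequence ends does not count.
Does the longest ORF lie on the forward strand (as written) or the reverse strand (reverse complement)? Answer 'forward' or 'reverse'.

Reverse complement (5'→3'): CATTTCTACACCGGCAACACTCAATATGACGGTTGGGTATGCATGATTT
Frame +1: AAA TCA TGC ATA CCC AAC CGT CAT ATT GAG TGT TGC CGG TGT AGA AAT — no ATG→stop ORF.
Frame +2: AAT CAT GCA TAC CCA ACC GTC ATA TTG AGT GTT GCC GGT GTA GAA ATG — no ATG→stop ORF.
Frame +3: ATC ATG CAT ACC CAA CCG TCA TAT TGA GTG TTG CCG GTG TAG AAA — ATG at 6, stop TGA at 27 → 24 nt.
Frame -1: CAT TTC TAC ACC GGC AAC ACT CAA TAT GAC GGT TGG GTA TGC ATG ATT — no ATG→stop ORF.
Frame -2: ATT TCT ACA CCG GCA ACA CTC AAT ATG ACG GTT GGG TAT GCA TGA TTT — ATG at 26, stop TGA at 44 → 21 nt.
Frame -3: TTT CTA CAC CGG CAA CAC TCA ATA TGA CGG TTG GGT ATG CAT GAT — no ATG→stop ORF.
Forward-strand max 24 nt; reverse-strand max 21 nt. The forward strand has the longer ORF.

forward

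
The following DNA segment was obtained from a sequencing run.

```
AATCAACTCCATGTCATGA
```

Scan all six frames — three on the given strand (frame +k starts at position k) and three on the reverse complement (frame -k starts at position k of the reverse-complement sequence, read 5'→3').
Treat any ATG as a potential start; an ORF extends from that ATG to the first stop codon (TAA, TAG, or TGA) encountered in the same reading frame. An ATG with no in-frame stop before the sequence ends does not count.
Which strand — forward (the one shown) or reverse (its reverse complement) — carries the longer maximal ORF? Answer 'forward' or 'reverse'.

Reverse complement (5'→3'): TCATGACATGGAGTTGATT
Frame +1: AAT CAA CTC CAT GTC ATG — no ATG→stop ORF.
Frame +2: ATC AAC TCC ATG TCA TGA — ATG at 11, stop TGA at 17 → 9 nt.
Frame +3: TCA ACT CCA TGT CAT — no ATG→stop ORF.
Frame -1: TCA TGA CAT GGA GTT GAT — no ATG→stop ORF.
Frame -2: CAT GAC ATG GAG TTG ATT — no ATG→stop ORF.
Frame -3: ATG ACA TGG AGT TGA — ATG at 3, stop TGA at 15 → 15 nt.
Forward-strand max 9 nt; reverse-strand max 15 nt. The reverse strand has the longer ORF.

reverse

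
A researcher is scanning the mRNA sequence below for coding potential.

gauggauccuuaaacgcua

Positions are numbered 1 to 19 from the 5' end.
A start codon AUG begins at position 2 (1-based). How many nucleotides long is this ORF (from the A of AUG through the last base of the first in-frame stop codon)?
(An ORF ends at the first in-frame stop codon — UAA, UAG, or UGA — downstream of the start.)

Codons from position 2: AUG (2–4), GAU (5–7), CCU (8–10), UAA (11–13).
UAA is the first in-frame stop; ORF spans 2–13, 12 nucleotides.

12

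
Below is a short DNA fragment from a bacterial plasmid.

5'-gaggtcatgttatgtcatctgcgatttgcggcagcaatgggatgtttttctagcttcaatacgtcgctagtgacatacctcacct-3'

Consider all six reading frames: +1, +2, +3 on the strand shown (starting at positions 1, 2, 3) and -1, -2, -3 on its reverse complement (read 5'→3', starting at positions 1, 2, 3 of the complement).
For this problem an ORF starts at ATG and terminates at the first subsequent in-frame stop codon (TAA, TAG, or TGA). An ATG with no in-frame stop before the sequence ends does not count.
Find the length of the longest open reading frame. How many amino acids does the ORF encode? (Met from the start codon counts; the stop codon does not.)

Reverse complement (5'→3'): AGGTGAGGTATGTCACTAGCGACGTATTGAAGCTAGAAAAACATCCCATTGCTGCCGCAAATCGCAGATGACATAACATGACCTC
Frame +1: GAG GTC ATG TTA TGT CAT CTG CGA TTT GCG GCA GCA ATG GGA TGT TTT TCT AGC TTC AAT ACG TCG CTA GTG ACA TAC CTC ACC — no ATG→stop ORF.
Frame +2: AGG TCA TGT TAT GTC ATC TGC GAT TTG CGG CAG CAA TGG GAT GTT TTT CTA GCT TCA ATA CGT CGC TAG TGA CAT ACC TCA CCT — no ATG→stop ORF.
Frame +3: GGT CAT GTT ATG TCA TCT GCG ATT TGC GGC AGC AAT GGG ATG TTT TTC TAG CTT CAA TAC GTC GCT AGT GAC ATA CCT CAC — ATG at 12, stop TAG at 51 → 42 nt; ATG at 42, stop TAG at 51 → 12 nt.
Frame -1: AGG TGA GGT ATG TCA CTA GCG ACG TAT TGA AGC TAG AAA AAC ATC CCA TTG CTG CCG CAA ATC GCA GAT GAC ATA ACA TGA CCT — ATG at 10, stop TGA at 28 → 21 nt.
Frame -2: GGT GAG GTA TGT CAC TAG CGA CGT ATT GAA GCT AGA AAA ACA TCC CAT TGC TGC CGC AAA TCG CAG ATG ACA TAA CAT GAC CTC — ATG at 68, stop TAA at 74 → 9 nt.
Frame -3: GTG AGG TAT GTC ACT AGC GAC GTA TTG AAG CTA GAA AAA CAT CCC ATT GCT GCC GCA AAT CGC AGA TGA CAT AAC ATG ACC — no ATG→stop ORF.
Longest: frame +3, positions 12–53, 42 nt = 14 codons = 13 aa. → 13 amino acids.

13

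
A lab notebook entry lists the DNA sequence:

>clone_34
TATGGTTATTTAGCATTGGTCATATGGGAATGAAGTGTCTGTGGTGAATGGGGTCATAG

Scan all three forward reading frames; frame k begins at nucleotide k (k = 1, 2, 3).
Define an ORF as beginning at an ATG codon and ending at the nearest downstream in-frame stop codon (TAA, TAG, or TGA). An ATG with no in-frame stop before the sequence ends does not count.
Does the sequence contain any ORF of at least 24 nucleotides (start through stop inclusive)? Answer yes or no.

yes

Frame 1: TAT GGT TAT TTA GCA TTG GTC ATA TGG GAA TGA AGT GTC TGT GGT GAA TGG GGT CAT — no ATG→stop ORF.
Frame 2: ATG GTT ATT TAG CAT TGG TCA TAT GGG AAT GAA GTG TCT GTG GTG AAT GGG GTC ATA — ATG at 2, stop TAG at 11 → 12 nt.
Frame 3: TGG TTA TTT AGC ATT GGT CAT ATG GGA ATG AAG TGT CTG TGG TGA ATG GGG TCA TAG — ATG at 24, stop TGA at 45 → 24 nt; ATG at 30, stop TGA at 45 → 18 nt; ATG at 48, stop TAG at 57 → 12 nt.
Frame 3 has an ORF of 24 nucleotides (positions 24–47) ≥ 24, so yes.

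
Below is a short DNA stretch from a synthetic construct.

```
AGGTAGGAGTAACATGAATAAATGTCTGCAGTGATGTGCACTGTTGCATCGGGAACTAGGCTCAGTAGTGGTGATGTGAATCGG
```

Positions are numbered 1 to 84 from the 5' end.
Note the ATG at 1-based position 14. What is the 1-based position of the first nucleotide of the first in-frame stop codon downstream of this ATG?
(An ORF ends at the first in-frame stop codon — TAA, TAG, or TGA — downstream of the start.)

Codons from position 14: ATG (14–16), AAT (17–19), AAA (20–22), TGT (23–25), CTG (26–28), CAG (29–31), TGA (32–34).
TGA is a stop codon; it begins at position 32.

32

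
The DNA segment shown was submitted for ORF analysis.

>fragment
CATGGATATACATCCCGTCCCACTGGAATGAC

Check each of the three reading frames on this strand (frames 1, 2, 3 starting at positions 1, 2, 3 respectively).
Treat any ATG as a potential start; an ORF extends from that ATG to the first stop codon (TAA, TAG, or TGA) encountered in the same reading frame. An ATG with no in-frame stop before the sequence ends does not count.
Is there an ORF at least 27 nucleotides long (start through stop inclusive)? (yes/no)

yes

Frame 1: CAT GGA TAT ACA TCC CGT CCC ACT GGA ATG — no ATG→stop ORF.
Frame 2: ATG GAT ATA CAT CCC GTC CCA CTG GAA TGA — ATG at 2, stop TGA at 29 → 30 nt.
Frame 3: TGG ATA TAC ATC CCG TCC CAC TGG AAT GAC — no ATG→stop ORF.
Frame 2 has an ORF of 30 nucleotides (positions 2–31) ≥ 27, so yes.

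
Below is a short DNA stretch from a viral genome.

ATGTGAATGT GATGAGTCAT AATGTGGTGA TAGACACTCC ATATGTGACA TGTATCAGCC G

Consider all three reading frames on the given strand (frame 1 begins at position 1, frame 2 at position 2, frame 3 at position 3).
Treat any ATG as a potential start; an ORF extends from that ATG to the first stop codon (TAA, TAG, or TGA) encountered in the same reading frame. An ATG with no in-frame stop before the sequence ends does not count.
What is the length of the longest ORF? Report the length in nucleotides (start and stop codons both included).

Frame 1: ATG TGA ATG TGA TGA GTC ATA ATG TGG TGA TAG ACA CTC CAT ATG TGA CAT GTA TCA GCC — ATG at 1, stop TGA at 4 → 6 nt; ATG at 7, stop TGA at 10 → 6 nt; ATG at 22, stop TGA at 28 → 9 nt; ATG at 43, stop TGA at 46 → 6 nt.
Frame 2: TGT GAA TGT GAT GAG TCA TAA TGT GGT GAT AGA CAC TCC ATA TGT GAC ATG TAT CAG CCG — no ATG→stop ORF.
Frame 3: GTG AAT GTG ATG AGT CAT AAT GTG GTG ATA GAC ACT CCA TAT GTG ACA TGT ATC AGC — no ATG→stop ORF.
Longest: frame 1, positions 22–30, 9 nt = 3 codons = 2 aa. → 9 nucleotides.

9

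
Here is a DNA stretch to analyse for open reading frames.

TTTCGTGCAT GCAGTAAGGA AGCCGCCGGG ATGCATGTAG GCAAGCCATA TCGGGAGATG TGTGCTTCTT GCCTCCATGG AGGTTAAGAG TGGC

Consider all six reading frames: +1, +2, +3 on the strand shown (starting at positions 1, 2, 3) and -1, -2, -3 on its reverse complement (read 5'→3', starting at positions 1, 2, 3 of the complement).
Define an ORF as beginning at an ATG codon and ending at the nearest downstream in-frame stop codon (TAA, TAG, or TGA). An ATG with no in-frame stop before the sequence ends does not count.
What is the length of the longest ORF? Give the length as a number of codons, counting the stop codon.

Reverse complement (5'→3'): GCCACTCTTAACCTCCATGGAGGCAAGAAGCACACATCTCCCGATATGGCTTGCCTACATGCATCCCGGCGGCTTCCTTACTGCATGCACGAAA
Frame +1: TTT CGT GCA TGC AGT AAG GAA GCC GCC GGG ATG CAT GTA GGC AAG CCA TAT CGG GAG ATG TGT GCT TCT TGC CTC CAT GGA GGT TAA GAG TGG — ATG at 31, stop TAA at 85 → 57 nt; ATG at 58, stop TAA at 85 → 30 nt.
Frame +2: TTC GTG CAT GCA GTA AGG AAG CCG CCG GGA TGC ATG TAG GCA AGC CAT ATC GGG AGA TGT GTG CTT CTT GCC TCC ATG GAG GTT AAG AGT GGC — ATG at 35, stop TAG at 38 → 6 nt.
Frame +3: TCG TGC ATG CAG TAA GGA AGC CGC CGG GAT GCA TGT AGG CAA GCC ATA TCG GGA GAT GTG TGC TTC TTG CCT CCA TGG AGG TTA AGA GTG — ATG at 9, stop TAA at 15 → 9 nt.
Frame -1: GCC ACT CTT AAC CTC CAT GGA GGC AAG AAG CAC ACA TCT CCC GAT ATG GCT TGC CTA CAT GCA TCC CGG CGG CTT CCT TAC TGC ATG CAC GAA — no ATG→stop ORF.
Frame -2: CCA CTC TTA ACC TCC ATG GAG GCA AGA AGC ACA CAT CTC CCG ATA TGG CTT GCC TAC ATG CAT CCC GGC GGC TTC CTT ACT GCA TGC ACG AAA — no ATG→stop ORF.
Frame -3: CAC TCT TAA CCT CCA TGG AGG CAA GAA GCA CAC ATC TCC CGA TAT GGC TTG CCT ACA TGC ATC CCG GCG GCT TCC TTA CTG CAT GCA CGA — no ATG→stop ORF.
Longest: frame +1, positions 31–87, 57 nt = 19 codons = 18 aa. → 19 codons.

19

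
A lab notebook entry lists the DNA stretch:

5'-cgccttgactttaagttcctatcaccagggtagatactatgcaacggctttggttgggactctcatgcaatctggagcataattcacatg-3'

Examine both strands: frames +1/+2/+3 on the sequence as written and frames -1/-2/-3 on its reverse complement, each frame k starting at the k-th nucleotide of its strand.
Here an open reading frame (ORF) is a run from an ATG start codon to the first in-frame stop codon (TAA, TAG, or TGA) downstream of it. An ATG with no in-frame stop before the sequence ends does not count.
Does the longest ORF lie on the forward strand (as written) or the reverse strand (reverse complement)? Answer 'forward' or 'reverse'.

reverse

Reverse complement (5'→3'): CATGTGAATTATGCTCCAGATTGCATGAGAGTCCCAACCAAAGCCGTTGCATAGTATCTACCCTGGTGATAGGAACTTAAAGTCAAGGCG
Frame +1: CGC CTT GAC TTT AAG TTC CTA TCA CCA GGG TAG ATA CTA TGC AAC GGC TTT GGT TGG GAC TCT CAT GCA ATC TGG AGC ATA ATT CAC ATG — no ATG→stop ORF.
Frame +2: GCC TTG ACT TTA AGT TCC TAT CAC CAG GGT AGA TAC TAT GCA ACG GCT TTG GTT GGG ACT CTC ATG CAA TCT GGA GCA TAA TTC ACA — ATG at 65, stop TAA at 80 → 18 nt.
Frame +3: CCT TGA CTT TAA GTT CCT ATC ACC AGG GTA GAT ACT ATG CAA CGG CTT TGG TTG GGA CTC TCA TGC AAT CTG GAG CAT AAT TCA CAT — no ATG→stop ORF.
Frame -1: CAT GTG AAT TAT GCT CCA GAT TGC ATG AGA GTC CCA ACC AAA GCC GTT GCA TAG TAT CTA CCC TGG TGA TAG GAA CTT AAA GTC AAG GCG — ATG at 25, stop TAG at 52 → 30 nt.
Frame -2: ATG TGA ATT ATG CTC CAG ATT GCA TGA GAG TCC CAA CCA AAG CCG TTG CAT AGT ATC TAC CCT GGT GAT AGG AAC TTA AAG TCA AGG — ATG at 2, stop TGA at 5 → 6 nt; ATG at 11, stop TGA at 26 → 18 nt.
Frame -3: TGT GAA TTA TGC TCC AGA TTG CAT GAG AGT CCC AAC CAA AGC CGT TGC ATA GTA TCT ACC CTG GTG ATA GGA ACT TAA AGT CAA GGC — no ATG→stop ORF.
Forward-strand max 18 nt; reverse-strand max 30 nt. The reverse strand has the longer ORF.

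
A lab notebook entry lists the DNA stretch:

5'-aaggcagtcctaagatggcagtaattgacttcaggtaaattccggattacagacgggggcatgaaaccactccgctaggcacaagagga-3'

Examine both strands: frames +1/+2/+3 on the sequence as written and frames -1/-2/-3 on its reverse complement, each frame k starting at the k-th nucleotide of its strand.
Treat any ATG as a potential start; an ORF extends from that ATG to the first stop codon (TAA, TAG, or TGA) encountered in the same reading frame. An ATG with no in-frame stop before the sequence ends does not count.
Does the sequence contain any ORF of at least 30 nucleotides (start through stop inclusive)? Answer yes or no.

Reverse complement (5'→3'): TCCTCTTGTGCCTAGCGGAGTGGTTTCATGCCCCCGTCTGTAATCCGGAATTTACCTGAAGTCAATTACTGCCATCTTAGGACTGCCTT
Frame +1: AAG GCA GTC CTA AGA TGG CAG TAA TTG ACT TCA GGT AAA TTC CGG ATT ACA GAC GGG GGC ATG AAA CCA CTC CGC TAG GCA CAA GAG — ATG at 61, stop TAG at 76 → 18 nt.
Frame +2: AGG CAG TCC TAA GAT GGC AGT AAT TGA CTT CAG GTA AAT TCC GGA TTA CAG ACG GGG GCA TGA AAC CAC TCC GCT AGG CAC AAG AGG — no ATG→stop ORF.
Frame +3: GGC AGT CCT AAG ATG GCA GTA ATT GAC TTC AGG TAA ATT CCG GAT TAC AGA CGG GGG CAT GAA ACC ACT CCG CTA GGC ACA AGA GGA — ATG at 15, stop TAA at 36 → 24 nt.
Frame -1: TCC TCT TGT GCC TAG CGG AGT GGT TTC ATG CCC CCG TCT GTA ATC CGG AAT TTA CCT GAA GTC AAT TAC TGC CAT CTT AGG ACT GCC — no ATG→stop ORF.
Frame -2: CCT CTT GTG CCT AGC GGA GTG GTT TCA TGC CCC CGT CTG TAA TCC GGA ATT TAC CTG AAG TCA ATT ACT GCC ATC TTA GGA CTG CCT — no ATG→stop ORF.
Frame -3: CTC TTG TGC CTA GCG GAG TGG TTT CAT GCC CCC GTC TGT AAT CCG GAA TTT ACC TGA AGT CAA TTA CTG CCA TCT TAG GAC TGC CTT — no ATG→stop ORF.
Largest ORF found is 24 nucleotides < 30, so no.

no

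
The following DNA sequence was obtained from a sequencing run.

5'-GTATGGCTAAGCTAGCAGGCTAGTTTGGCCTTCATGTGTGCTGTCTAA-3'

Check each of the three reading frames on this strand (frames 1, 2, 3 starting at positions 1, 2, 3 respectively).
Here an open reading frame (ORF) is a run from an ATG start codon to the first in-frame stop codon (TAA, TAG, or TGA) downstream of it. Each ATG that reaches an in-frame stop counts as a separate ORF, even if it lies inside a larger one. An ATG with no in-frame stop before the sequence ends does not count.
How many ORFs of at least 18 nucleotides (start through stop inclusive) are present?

1

Frame 1: GTA TGG CTA AGC TAG CAG GCT AGT TTG GCC TTC ATG TGT GCT GTC TAA — ATG at 34, stop TAA at 46 → 15 nt.
Frame 2: TAT GGC TAA GCT AGC AGG CTA GTT TGG CCT TCA TGT GTG CTG TCT — no ATG→stop ORF.
Frame 3: ATG GCT AAG CTA GCA GGC TAG TTT GGC CTT CAT GTG TGC TGT CTA — ATG at 3, stop TAG at 21 → 21 nt.
ORFs ≥ 18 nucleotides: frame 3 3–23 (21 nucleotides). Count = 1.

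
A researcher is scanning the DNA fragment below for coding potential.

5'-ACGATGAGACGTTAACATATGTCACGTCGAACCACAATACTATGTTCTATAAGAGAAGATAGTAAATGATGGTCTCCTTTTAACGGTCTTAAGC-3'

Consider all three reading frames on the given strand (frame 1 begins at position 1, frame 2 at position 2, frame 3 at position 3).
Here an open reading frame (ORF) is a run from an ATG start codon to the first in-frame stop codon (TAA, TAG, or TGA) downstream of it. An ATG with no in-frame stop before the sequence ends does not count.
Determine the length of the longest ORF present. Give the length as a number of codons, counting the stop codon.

17

Frame 1: ACG ATG AGA CGT TAA CAT ATG TCA CGT CGA ACC ACA ATA CTA TGT TCT ATA AGA GAA GAT AGT AAA TGA TGG TCT CCT TTT AAC GGT CTT AAG — ATG at 4, stop TAA at 13 → 12 nt; ATG at 19, stop TGA at 67 → 51 nt.
Frame 2: CGA TGA GAC GTT AAC ATA TGT CAC GTC GAA CCA CAA TAC TAT GTT CTA TAA GAG AAG ATA GTA AAT GAT GGT CTC CTT TTA ACG GTC TTA AGC — no ATG→stop ORF.
Frame 3: GAT GAG ACG TTA ACA TAT GTC ACG TCG AAC CAC AAT ACT ATG TTC TAT AAG AGA AGA TAG TAA ATG ATG GTC TCC TTT TAA CGG TCT TAA — ATG at 42, stop TAG at 60 → 21 nt; ATG at 66, stop TAA at 81 → 18 nt; ATG at 69, stop TAA at 81 → 15 nt.
Longest: frame 1, positions 19–69, 51 nt = 17 codons = 16 aa. → 17 codons.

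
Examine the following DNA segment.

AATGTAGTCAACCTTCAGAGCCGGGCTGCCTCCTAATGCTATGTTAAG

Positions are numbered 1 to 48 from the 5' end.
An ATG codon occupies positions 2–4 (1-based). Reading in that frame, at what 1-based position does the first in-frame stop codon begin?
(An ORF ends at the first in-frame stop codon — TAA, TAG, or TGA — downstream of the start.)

5

Codons from position 2: ATG (2–4), TAG (5–7).
TAG is a stop codon; it begins at position 5.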